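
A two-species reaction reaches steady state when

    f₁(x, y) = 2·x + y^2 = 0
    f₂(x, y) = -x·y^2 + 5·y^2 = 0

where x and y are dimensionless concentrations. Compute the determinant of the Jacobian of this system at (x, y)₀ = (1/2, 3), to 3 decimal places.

108.000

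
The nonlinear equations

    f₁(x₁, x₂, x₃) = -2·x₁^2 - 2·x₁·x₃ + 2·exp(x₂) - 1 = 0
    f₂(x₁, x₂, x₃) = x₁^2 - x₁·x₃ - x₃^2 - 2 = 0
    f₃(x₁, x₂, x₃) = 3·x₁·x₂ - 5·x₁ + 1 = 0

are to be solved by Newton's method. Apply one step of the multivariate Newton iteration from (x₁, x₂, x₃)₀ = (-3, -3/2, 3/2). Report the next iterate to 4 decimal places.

At (-3, -3/2, 3/2): F = (-9.553740, 9.2500, 29.5000).
Jacobian J = [[-4·x₁ - 2·x₃, 2·exp(x₂), -2·x₁], [2·x₁ - x₃, 0, -x₁ - 2·x₃], [3·x₂ - 5, 3·x₁, 0]].
At the point, J = [[9.0000, 0.446260, 6.0000], [-7.5000, 0.0000, 0.0000], [-9.5000, -9.0000, 0.0000]] (det J = 405.0000).
Solving J·Δ = −F gives Δ = (1.2333, 1.9759, -0.4047).
Then the next iterate is (x₁, x₂, x₃)₁ = (-1.7667, 0.4759, 1.0953).

(-1.7667, 0.4759, 1.0953)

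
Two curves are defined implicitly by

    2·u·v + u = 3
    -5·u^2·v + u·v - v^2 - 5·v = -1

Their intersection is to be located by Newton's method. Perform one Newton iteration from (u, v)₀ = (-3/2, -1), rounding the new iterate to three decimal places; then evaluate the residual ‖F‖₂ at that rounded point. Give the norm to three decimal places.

At (-3/2, -1): F = (-1.500, 17.750).
Jacobian J = [[2·v + 1, 2·u], [-10·u·v + v, -5·u^2 + u - 2·v - 5]].
At the point, J = [[-1.000, -3.000], [-16.000, -15.750]] (det J = -32.250).
Solving J·Δ = −F gives Δ = (2.384, -1.295).
Then the next iterate is (u, v)₁ = (0.884, -2.295).
Re-evaluating at (0.884, -2.295): F = (-6.17356, 14.14640), so ‖F‖₂ = 15.435.

15.435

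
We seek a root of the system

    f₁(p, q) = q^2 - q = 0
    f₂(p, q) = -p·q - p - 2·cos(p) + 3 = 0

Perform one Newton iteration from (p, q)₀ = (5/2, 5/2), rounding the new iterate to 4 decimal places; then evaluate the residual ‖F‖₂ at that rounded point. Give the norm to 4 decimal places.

1.4145

At (5/2, 5/2): F = (3.7500, -4.147713).
Jacobian J = [[0, 2·q - 1], [-q + 2·sin(p) - 1, -p]].
At the point, J = [[0.0000, 4.0000], [-2.303056, -2.5000]] (det J = 9.212223).
Solving J·Δ = −F gives Δ = (-0.7833, -0.9375).
Then the next iterate is (p, q)₁ = (1.7167, 1.5625).
Re-evaluating at (1.7167, 1.5625): F = (0.878906, -1.108271), so ‖F‖₂ = 1.4145.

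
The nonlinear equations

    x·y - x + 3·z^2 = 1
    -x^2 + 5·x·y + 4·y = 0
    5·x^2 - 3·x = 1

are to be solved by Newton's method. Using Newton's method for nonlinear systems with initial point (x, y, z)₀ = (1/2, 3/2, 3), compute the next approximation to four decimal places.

At (1/2, 3/2, 3): F = (26.2500, 9.5000, -1.2500).
Jacobian J = [[y - 1, x, 6·z], [-2·x + 5·y, 5·x + 4, 0], [10·x - 3, 0, 0]].
At the point, J = [[0.5000, 0.5000, 18.0000], [6.5000, 6.5000, 0.0000], [2.0000, 0.0000, 0.0000]] (det J = -234.0000).
Solving J·Δ = −F gives Δ = (0.6250, -2.0865, -1.4177).
Then the next iterate is (x, y, z)₁ = (1.1250, -0.5865, 1.5823).

(1.1250, -0.5865, 1.5823)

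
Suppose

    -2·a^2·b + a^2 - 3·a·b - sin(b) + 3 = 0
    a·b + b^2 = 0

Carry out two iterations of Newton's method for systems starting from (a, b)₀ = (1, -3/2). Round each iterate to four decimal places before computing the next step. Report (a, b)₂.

At (1, -3/2): F = (12.497495, 0.7500).
Jacobian J = [[-4·a·b + 2·a - 3·b, -2·a^2 - 3·a - cos(b)], [b, a + 2·b]].
At the point, J = [[12.5000, -5.070737], [-1.5000, -2.0000]] (det J = -32.606106).
Solving J·Δ = −F gives Δ = (-0.6499, 0.8625).
Then the next iterate is (a, b)₁ = (0.3501, -0.6375).
Round to (0.3501, -0.6375) and repeat: F = (4.543601, 0.183217), J = [[3.505455, -2.099026], [-0.6375, -0.9249]].
Δ = (-0.8335, 0.7726), so (a, b)₂ = (-0.4834, 0.1351).

(-0.4834, 0.1351)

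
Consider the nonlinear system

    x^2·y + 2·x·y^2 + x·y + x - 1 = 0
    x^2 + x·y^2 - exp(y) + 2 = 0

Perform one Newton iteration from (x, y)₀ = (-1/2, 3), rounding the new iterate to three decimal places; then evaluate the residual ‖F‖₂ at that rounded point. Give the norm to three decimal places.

8.034

At (-1/2, 3): F = (-11.250, -22.33554).
Jacobian J = [[2·x·y + 2·y^2 + y + 1, x^2 + 4·x·y + x], [2·x + y^2, 2·x·y - exp(y)]].
At the point, J = [[19.000, -6.250], [8.000, -23.08554]] (det J = -388.62520).
Solving J·Δ = −F gives Δ = (0.309, -0.860).
Then the next iterate is (x, y)₁ = (-0.191, 2.140).
Re-evaluating at (-0.191, 2.140): F = (-3.27108, -7.33766), so ‖F‖₂ = 8.034.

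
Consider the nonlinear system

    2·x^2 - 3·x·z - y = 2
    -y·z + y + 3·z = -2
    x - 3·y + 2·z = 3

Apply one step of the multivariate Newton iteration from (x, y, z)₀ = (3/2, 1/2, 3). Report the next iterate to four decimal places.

(5.1477, -0.4659, -1.7727)

At (3/2, 1/2, 3): F = (-11.5000, 10.0000, 3.0000).
Jacobian J = [[4·x - 3·z, -1, -3·x], [0, -z + 1, -y + 3], [1, -3, 2]].
At the point, J = [[-3.0000, -1.0000, -4.5000], [0.0000, -2.0000, 2.5000], [1.0000, -3.0000, 2.0000]] (det J = -22.0000).
Solving J·Δ = −F gives Δ = (3.6477, -0.9659, -4.7727).
Then the next iterate is (x, y, z)₁ = (5.1477, -0.4659, -1.7727).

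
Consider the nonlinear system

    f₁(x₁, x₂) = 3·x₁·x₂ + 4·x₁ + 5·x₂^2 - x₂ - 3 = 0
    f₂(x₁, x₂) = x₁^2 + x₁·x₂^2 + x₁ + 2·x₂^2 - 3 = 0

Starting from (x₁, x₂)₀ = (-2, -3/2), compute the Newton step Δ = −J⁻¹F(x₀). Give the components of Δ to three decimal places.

At (-2, -3/2): F = (10.750, -1.000).
Jacobian J = [[3·x₂ + 4, 3·x₁ + 10·x₂ - 1], [2·x₁ + x₂^2 + 1, 2·x₁·x₂ + 4·x₂]].
At the point, J = [[-0.500, -22.000], [-0.750, 0.000]] (det J = -16.500).
Solving J·Δ = −F gives Δ = (-1.333, 0.519).

(-1.333, 0.519)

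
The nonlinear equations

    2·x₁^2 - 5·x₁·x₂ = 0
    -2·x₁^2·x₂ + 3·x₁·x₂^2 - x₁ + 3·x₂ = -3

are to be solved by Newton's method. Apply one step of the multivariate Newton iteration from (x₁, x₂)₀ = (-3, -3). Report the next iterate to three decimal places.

At (-3, -3): F = (-27.000, -30.000).
Jacobian J = [[4·x₁ - 5·x₂, -5·x₁], [-4·x₁·x₂ + 3·x₂^2 - 1, -2·x₁^2 + 6·x₁·x₂ + 3]].
At the point, J = [[3.000, 15.000], [-10.000, 39.000]] (det J = 267.000).
Solving J·Δ = −F gives Δ = (2.258, 1.348).
Then the next iterate is (x₁, x₂)₁ = (-0.742, -1.652).

(-0.742, -1.652)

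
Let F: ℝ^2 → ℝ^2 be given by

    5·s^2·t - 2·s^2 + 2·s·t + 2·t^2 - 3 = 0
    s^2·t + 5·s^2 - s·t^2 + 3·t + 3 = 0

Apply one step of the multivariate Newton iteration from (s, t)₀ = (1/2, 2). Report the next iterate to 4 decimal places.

At (1/2, 2): F = (9.0000, 8.7500).
Jacobian J = [[10·s·t - 4·s + 2·t, 5·s^2 + 2·s + 4·t], [2·s·t + 10·s - t^2, s^2 - 2·s·t + 3]].
At the point, J = [[12.0000, 10.2500], [3.0000, 1.2500]] (det J = -15.7500).
Solving J·Δ = −F gives Δ = (-4.9802, 4.9524).
Then the next iterate is (s, t)₁ = (-4.4802, 6.9524).

(-4.4802, 6.9524)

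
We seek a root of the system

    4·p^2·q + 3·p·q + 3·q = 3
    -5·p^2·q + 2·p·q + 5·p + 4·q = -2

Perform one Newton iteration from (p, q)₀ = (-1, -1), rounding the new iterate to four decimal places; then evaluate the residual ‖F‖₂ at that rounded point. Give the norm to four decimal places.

124.2824

At (-1, -1): F = (-7.0000, 0.0000).
Jacobian J = [[8·p·q + 3·q, 4·p^2 + 3·p + 3], [-10·p·q + 2·q + 5, -5·p^2 + 2·p + 4]].
At the point, J = [[5.0000, 4.0000], [-7.0000, -3.0000]] (det J = 13.0000).
Solving J·Δ = −F gives Δ = (-1.6154, 3.7692).
Then the next iterate is (p, q)₁ = (-2.6154, 2.7692).
Re-evaluating at (-2.6154, 2.7692): F = (59.348728, -109.196363), so ‖F‖₂ = 124.2824.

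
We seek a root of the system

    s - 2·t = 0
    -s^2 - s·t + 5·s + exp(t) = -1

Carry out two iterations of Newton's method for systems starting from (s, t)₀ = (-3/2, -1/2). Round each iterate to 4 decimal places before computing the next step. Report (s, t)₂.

At (-3/2, -1/2): F = (-0.5000, -8.893469).
Jacobian J = [[1, -2], [-2·s - t + 5, -s + exp(t)]].
At the point, J = [[1.0000, -2.0000], [8.5000, 2.106531]] (det J = 19.106531).
Solving J·Δ = −F gives Δ = (0.9861, 0.2430).
Then the next iterate is (s, t)₁ = (-0.5139, -0.2570).
Round to (-0.5139, -0.2570) and repeat: F = (0.0001, -1.192297), J = [[1.0000, -2.0000], [6.2848, 1.287268]].
Δ = (0.1721, 0.0861), so (s, t)₂ = (-0.3418, -0.1709).

(-0.3418, -0.1709)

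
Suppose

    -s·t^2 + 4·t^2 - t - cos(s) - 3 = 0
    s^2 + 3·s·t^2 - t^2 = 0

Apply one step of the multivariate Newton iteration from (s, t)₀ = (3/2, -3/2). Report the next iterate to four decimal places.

(1.0471, -0.9563)

At (3/2, -3/2): F = (4.054263, 10.1250).
Jacobian J = [[-t^2 + sin(s), -2·s·t + 8·t - 1], [2·s + 3·t^2, 6·s·t - 2·t]].
At the point, J = [[-1.252505, -8.5000], [9.7500, -10.5000]] (det J = 96.026303).
Solving J·Δ = −F gives Δ = (-0.4529, 0.5437).
Then the next iterate is (s, t)₁ = (1.0471, -0.9563).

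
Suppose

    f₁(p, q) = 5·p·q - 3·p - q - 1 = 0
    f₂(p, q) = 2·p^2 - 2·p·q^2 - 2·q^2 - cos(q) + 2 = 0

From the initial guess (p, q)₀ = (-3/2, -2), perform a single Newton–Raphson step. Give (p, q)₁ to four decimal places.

(-1.6423, 0.6294)

At (-3/2, -2): F = (20.5000, 10.916147).
Jacobian J = [[5·q - 3, 5·p - 1], [4·p - 2·q^2, -4·p·q - 4·q + sin(q)]].
At the point, J = [[-13.0000, -8.5000], [-14.0000, -4.909297]] (det J = -55.179133).
Solving J·Δ = −F gives Δ = (-0.1423, 2.6294).
Then the next iterate is (p, q)₁ = (-1.6423, 0.6294).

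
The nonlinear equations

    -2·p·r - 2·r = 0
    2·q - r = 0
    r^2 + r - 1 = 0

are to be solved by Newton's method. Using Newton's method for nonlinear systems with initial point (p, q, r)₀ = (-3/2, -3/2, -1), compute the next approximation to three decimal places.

(-0.500, -1.000, -2.000)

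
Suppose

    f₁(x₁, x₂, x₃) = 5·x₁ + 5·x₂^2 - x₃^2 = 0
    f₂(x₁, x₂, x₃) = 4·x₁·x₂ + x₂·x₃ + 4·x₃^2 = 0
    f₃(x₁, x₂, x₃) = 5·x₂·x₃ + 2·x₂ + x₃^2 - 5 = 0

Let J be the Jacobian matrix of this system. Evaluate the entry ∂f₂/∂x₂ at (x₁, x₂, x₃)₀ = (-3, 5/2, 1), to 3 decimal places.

-11.000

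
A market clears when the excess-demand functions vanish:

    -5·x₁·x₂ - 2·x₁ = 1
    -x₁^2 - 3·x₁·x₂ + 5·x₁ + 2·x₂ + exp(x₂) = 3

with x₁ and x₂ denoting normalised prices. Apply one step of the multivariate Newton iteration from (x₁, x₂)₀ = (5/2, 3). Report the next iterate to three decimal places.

(0.977, 1.591)

At (5/2, 3): F = (-43.500, 6.83554).
Jacobian J = [[-5·x₂ - 2, -5·x₁], [-2·x₁ - 3·x₂ + 5, -3·x₁ + exp(x₂) + 2]].
At the point, J = [[-17.000, -12.500], [-9.000, 14.58554]] (det J = -360.45413).
Solving J·Δ = −F gives Δ = (-1.523, -1.409).
Then the next iterate is (x₁, x₂)₁ = (0.977, 1.591).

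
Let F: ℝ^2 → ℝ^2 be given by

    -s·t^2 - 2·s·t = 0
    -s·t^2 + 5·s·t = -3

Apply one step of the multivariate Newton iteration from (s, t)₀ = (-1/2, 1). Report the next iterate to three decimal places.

(-1.714, -1.571)

At (-1/2, 1): F = (1.500, 1.000).
Jacobian J = [[-t^2 - 2·t, -2·s·t - 2·s], [-t^2 + 5·t, -2·s·t + 5·s]].
At the point, J = [[-3.000, 2.000], [4.000, -1.500]] (det J = -3.500).
Solving J·Δ = −F gives Δ = (-1.214, -2.571).
Then the next iterate is (s, t)₁ = (-1.714, -1.571).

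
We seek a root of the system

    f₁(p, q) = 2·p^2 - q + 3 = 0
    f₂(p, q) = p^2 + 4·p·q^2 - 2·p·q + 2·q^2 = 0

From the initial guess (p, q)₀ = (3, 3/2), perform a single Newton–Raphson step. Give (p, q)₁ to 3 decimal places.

At (3, 3/2): F = (19.500, 31.500).
Jacobian J = [[4·p, -1], [2·p + 4·q^2 - 2·q, 8·p·q - 2·p + 4·q]].
At the point, J = [[12.000, -1.000], [12.000, 36.000]] (det J = 444.000).
Solving J·Δ = −F gives Δ = (-1.652, -0.324).
Then the next iterate is (p, q)₁ = (1.348, 1.176).

(1.348, 1.176)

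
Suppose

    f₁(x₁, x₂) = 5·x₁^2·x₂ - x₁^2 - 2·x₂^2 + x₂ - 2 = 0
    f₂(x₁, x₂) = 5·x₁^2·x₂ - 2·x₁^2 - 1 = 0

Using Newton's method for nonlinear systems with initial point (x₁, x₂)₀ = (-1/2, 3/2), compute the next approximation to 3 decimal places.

(-0.598, 0.770)

At (-1/2, 3/2): F = (-3.375, 0.375).
Jacobian J = [[10·x₁·x₂ - 2·x₁, 5·x₁^2 - 4·x₂ + 1], [10·x₁·x₂ - 4·x₁, 5·x₁^2]].
At the point, J = [[-6.500, -3.750], [-5.500, 1.250]] (det J = -28.750).
Solving J·Δ = −F gives Δ = (-0.098, -0.730).
Then the next iterate is (x₁, x₂)₁ = (-0.598, 0.770).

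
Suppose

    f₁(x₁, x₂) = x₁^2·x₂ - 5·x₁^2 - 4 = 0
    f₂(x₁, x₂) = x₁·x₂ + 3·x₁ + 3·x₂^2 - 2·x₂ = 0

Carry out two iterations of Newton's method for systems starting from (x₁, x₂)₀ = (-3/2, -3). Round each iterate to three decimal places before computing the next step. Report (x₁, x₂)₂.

(0.016, -0.649)

At (-3/2, -3): F = (-22.000, 33.000).
Jacobian J = [[2·x₁·x₂ - 10·x₁, x₁^2], [x₂ + 3, x₁ + 6·x₂ - 2]].
At the point, J = [[24.000, 2.250], [0.000, -21.500]] (det J = -516.000).
Solving J·Δ = −F gives Δ = (0.773, 1.535).
Then the next iterate is (x₁, x₂)₁ = (-0.727, -1.465).
Round to (-0.727, -1.465) and repeat: F = (-7.41694, 8.25273), J = [[9.40011, 0.52853], [1.535, -11.517]].
Δ = (0.743, 0.816), so (x₁, x₂)₂ = (0.016, -0.649).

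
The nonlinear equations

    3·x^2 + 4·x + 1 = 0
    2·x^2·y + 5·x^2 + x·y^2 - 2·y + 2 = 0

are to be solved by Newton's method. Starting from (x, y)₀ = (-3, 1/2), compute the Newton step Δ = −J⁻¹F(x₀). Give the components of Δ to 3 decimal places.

(1.143, -1.030)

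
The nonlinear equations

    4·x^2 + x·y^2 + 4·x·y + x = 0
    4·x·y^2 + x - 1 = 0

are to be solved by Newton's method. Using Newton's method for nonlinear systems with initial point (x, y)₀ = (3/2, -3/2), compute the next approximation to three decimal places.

(0.901, -1.055)

At (3/2, -3/2): F = (4.875, 14.000).
Jacobian J = [[8·x + y^2 + 4·y + 1, 2·x·y + 4·x], [4·y^2 + 1, 8·x·y]].
At the point, J = [[9.250, 1.500], [10.000, -18.000]] (det J = -181.500).
Solving J·Δ = −F gives Δ = (-0.599, 0.445).
Then the next iterate is (x, y)₁ = (0.901, -1.055).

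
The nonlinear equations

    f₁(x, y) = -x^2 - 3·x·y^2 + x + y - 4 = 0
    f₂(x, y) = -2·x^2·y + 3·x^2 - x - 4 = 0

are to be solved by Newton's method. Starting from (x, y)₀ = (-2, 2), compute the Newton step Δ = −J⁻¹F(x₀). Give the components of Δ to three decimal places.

(1.158, -0.316)

At (-2, 2): F = (16.000, -6.000).
Jacobian J = [[-2·x - 3·y^2 + 1, -6·x·y + 1], [-4·x·y + 6·x - 1, -2·x^2]].
At the point, J = [[-7.000, 25.000], [3.000, -8.000]] (det J = -19.000).
Solving J·Δ = −F gives Δ = (1.158, -0.316).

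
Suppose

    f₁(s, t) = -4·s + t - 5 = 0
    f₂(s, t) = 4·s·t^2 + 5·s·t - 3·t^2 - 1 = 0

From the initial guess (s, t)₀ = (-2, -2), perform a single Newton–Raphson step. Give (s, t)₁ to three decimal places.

(-1.585, -1.338)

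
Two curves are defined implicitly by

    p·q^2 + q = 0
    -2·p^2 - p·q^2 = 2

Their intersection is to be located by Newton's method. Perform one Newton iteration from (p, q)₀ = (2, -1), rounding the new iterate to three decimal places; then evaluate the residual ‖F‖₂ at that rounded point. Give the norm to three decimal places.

At (2, -1): F = (1.000, -12.000).
Jacobian J = [[q^2, 2·p·q + 1], [-4·p - q^2, -2·p·q]].
At the point, J = [[1.000, -3.000], [-9.000, 4.000]] (det J = -23.000).
Solving J·Δ = −F gives Δ = (-1.391, -0.130).
Then the next iterate is (p, q)₁ = (0.609, -1.130).
Re-evaluating at (0.609, -1.130): F = (-0.35237, -3.51939), so ‖F‖₂ = 3.537.

3.537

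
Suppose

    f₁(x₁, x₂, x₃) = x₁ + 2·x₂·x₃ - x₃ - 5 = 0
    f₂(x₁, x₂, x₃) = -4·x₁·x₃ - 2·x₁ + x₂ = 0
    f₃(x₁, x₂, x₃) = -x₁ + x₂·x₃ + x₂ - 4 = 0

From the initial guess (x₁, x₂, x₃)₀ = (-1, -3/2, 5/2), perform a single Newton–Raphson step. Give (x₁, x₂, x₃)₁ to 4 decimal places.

At (-1, -3/2, 5/2): F = (-16.0000, 10.5000, -8.2500).
Jacobian J = [[1, 2·x₃, 2·x₂ - 1], [-4·x₃ - 2, 1, -4·x₁], [-1, x₃ + 1, x₂]].
At the point, J = [[1.0000, 5.0000, -4.0000], [-12.0000, 1.0000, 4.0000], [-1.0000, 3.5000, -1.5000]] (det J = 38.5000).
Solving J·Δ = −F gives Δ = (0.4740, 1.7857, -1.6494).
Then the next iterate is (x₁, x₂, x₃)₁ = (-0.5260, 0.2857, 0.8506).

(-0.5260, 0.2857, 0.8506)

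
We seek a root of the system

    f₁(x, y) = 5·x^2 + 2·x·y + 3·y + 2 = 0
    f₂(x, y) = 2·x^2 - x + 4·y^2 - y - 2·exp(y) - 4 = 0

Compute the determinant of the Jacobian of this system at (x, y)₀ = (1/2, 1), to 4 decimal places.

6.9441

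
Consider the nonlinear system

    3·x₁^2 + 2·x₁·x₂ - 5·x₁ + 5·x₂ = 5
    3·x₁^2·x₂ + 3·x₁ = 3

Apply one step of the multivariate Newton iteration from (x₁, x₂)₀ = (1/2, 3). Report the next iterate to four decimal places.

At (1/2, 3): F = (11.2500, 0.7500).
Jacobian J = [[6·x₁ + 2·x₂ - 5, 2·x₁ + 5], [6·x₁·x₂ + 3, 3·x₁^2]].
At the point, J = [[4.0000, 6.0000], [12.0000, 0.7500]] (det J = -69.0000).
Solving J·Δ = −F gives Δ = (0.0571, -1.9130).
Then the next iterate is (x₁, x₂)₁ = (0.5571, 1.0870).

(0.5571, 1.0870)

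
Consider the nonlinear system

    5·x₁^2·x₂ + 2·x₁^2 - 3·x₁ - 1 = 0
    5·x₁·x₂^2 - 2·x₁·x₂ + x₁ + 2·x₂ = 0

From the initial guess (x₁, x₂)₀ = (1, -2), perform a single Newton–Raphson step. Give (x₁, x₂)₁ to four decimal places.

At (1, -2): F = (-12.0000, 21.0000).
Jacobian J = [[10·x₁·x₂ + 4·x₁ - 3, 5·x₁^2], [5·x₂^2 - 2·x₂ + 1, 10·x₁·x₂ - 2·x₁ + 2]].
At the point, J = [[-19.0000, 5.0000], [25.0000, -20.0000]] (det J = 255.0000).
Solving J·Δ = −F gives Δ = (-0.5294, 0.3882).
Then the next iterate is (x₁, x₂)₁ = (0.4706, -1.6118).

(0.4706, -1.6118)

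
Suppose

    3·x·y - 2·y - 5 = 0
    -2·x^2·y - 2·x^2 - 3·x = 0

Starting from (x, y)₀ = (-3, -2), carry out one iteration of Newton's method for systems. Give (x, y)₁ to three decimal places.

At (-3, -2): F = (17.000, 27.000).
Jacobian J = [[3·y, 3·x - 2], [-4·x·y - 4·x - 3, -2·x^2]].
At the point, J = [[-6.000, -11.000], [-15.000, -18.000]] (det J = -57.000).
Solving J·Δ = −F gives Δ = (-0.158, 1.632).
Then the next iterate is (x, y)₁ = (-3.158, -0.368).

(-3.158, -0.368)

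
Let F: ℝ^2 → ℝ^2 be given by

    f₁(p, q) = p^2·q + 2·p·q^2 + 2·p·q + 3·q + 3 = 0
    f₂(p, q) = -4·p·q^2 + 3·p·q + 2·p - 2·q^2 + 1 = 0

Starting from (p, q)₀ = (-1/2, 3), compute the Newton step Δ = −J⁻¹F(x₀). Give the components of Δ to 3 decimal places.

(-0.144, -0.605)

At (-1/2, 3): F = (0.750, -4.500).
Jacobian J = [[2·p·q + 2·q^2 + 2·q, p^2 + 4·p·q + 2·p + 3], [-4·q^2 + 3·q + 2, -8·p·q + 3·p - 4·q]].
At the point, J = [[21.000, -3.750], [-25.000, -1.500]] (det J = -125.250).
Solving J·Δ = −F gives Δ = (-0.144, -0.605).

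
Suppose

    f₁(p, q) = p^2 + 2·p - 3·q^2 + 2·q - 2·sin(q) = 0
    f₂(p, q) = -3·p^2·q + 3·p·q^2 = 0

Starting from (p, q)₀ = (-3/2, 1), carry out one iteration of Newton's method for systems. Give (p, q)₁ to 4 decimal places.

At (-3/2, 1): F = (-3.432942, -11.2500).
Jacobian J = [[2·p + 2, -6·q - 2·cos(q) + 2], [-6·p·q + 3·q^2, -3·p^2 + 6·p·q]].
At the point, J = [[-1.0000, -5.080605], [12.0000, -15.7500]] (det J = 76.717255).
Solving J·Δ = −F gives Δ = (0.0403, -0.6836).
Then the next iterate is (p, q)₁ = (-1.4597, 0.3164).

(-1.4597, 0.3164)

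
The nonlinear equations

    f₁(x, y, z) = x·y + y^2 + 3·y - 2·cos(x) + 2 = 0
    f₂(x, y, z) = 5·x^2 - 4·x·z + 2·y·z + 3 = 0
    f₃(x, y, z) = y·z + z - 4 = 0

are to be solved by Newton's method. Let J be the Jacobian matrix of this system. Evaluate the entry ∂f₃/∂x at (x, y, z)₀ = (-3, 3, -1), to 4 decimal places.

0.0000

∂f₃/∂x = 0.
At (-3, 3, -1) this is 0.0000.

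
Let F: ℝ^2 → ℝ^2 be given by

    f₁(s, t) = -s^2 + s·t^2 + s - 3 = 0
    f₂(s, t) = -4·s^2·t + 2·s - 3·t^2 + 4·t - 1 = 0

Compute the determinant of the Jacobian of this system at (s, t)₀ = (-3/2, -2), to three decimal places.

188.000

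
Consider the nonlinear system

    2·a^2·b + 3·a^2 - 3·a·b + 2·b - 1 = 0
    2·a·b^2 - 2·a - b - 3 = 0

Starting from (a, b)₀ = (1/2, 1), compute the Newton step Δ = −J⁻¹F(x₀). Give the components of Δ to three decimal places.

(-2.375, 4.000)

At (1/2, 1): F = (0.750, -4.000).
Jacobian J = [[4·a·b + 6·a - 3·b, 2·a^2 - 3·a + 2], [2·b^2 - 2, 4·a·b - 1]].
At the point, J = [[2.000, 1.000], [0.000, 1.000]] (det J = 2.000).
Solving J·Δ = −F gives Δ = (-2.375, 4.000).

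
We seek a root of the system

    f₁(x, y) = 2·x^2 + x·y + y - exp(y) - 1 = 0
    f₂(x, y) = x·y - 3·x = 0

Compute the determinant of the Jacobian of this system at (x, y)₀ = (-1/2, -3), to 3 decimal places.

J = [[4·x + y, x - exp(y) + 1], [y - 3, x]].
At the point, J = [[-5.000, 0.45021], [-6.000, -0.500]].
det J = 5.201.

5.201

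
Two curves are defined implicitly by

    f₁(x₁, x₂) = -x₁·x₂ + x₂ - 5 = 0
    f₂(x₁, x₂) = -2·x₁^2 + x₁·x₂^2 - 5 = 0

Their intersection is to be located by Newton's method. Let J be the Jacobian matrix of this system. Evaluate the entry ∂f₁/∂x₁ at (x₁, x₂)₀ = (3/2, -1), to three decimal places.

∂f₁/∂x₁ = -x₂.
At (3/2, -1) this is 1.000.

1.000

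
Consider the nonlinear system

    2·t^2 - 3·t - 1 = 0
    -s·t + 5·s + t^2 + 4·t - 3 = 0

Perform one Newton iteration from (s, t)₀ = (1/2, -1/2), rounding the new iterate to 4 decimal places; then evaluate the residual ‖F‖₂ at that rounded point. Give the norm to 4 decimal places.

0.0813

At (1/2, -1/2): F = (1.0000, -2.0000).
Jacobian J = [[0, 4·t - 3], [-t + 5, -s + 2·t + 4]].
At the point, J = [[0.0000, -5.0000], [5.5000, 2.5000]] (det J = 27.5000).
Solving J·Δ = −F gives Δ = (0.2727, 0.2000).
Then the next iterate is (s, t)₁ = (0.7727, -0.3000).
Re-evaluating at (0.7727, -0.3000): F = (0.0800, -0.014690), so ‖F‖₂ = 0.0813.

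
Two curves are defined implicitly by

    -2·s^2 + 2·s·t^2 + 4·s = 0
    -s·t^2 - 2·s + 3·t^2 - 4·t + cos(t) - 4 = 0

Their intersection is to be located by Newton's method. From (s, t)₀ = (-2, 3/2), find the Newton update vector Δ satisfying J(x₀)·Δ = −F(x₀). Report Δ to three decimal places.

At (-2, 3/2): F = (-25.000, 5.32074).
Jacobian J = [[-4·s + 2·t^2 + 4, 4·s·t], [-t^2 - 2, -2·s·t + 6·t - sin(t) - 4]].
At the point, J = [[16.500, -12.000], [-4.250, 10.00251]] (det J = 114.04133).
Solving J·Δ = −F gives Δ = (1.633, 0.162).

(1.633, 0.162)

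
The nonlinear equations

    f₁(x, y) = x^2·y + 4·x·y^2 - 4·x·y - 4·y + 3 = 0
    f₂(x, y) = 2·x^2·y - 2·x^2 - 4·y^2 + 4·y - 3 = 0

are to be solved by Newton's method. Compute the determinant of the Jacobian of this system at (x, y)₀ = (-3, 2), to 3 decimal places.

J = [[2·x·y + 4·y^2 - 4·y, x^2 + 8·x·y - 4·x - 4], [4·x·y - 4·x, 2·x^2 - 8·y + 4]].
At the point, J = [[-4.000, -31.000], [-12.000, 6.000]].
det J = -396.000.

-396.000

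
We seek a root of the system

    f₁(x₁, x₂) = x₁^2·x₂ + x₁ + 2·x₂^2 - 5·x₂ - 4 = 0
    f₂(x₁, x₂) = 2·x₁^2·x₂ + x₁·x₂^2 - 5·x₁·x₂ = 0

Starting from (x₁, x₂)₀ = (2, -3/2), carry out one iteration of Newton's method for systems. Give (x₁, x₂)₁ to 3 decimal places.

At (2, -3/2): F = (4.000, 7.500).
Jacobian J = [[2·x₁·x₂ + 1, x₁^2 + 4·x₂ - 5], [4·x₁·x₂ + x₂^2 - 5·x₂, 2·x₁^2 + 2·x₁·x₂ - 5·x₁]].
At the point, J = [[-5.000, -7.000], [-2.250, -8.000]] (det J = 24.250).
Solving J·Δ = −F gives Δ = (-0.845, 1.175).
Then the next iterate is (x₁, x₂)₁ = (1.155, -0.325).

(1.155, -0.325)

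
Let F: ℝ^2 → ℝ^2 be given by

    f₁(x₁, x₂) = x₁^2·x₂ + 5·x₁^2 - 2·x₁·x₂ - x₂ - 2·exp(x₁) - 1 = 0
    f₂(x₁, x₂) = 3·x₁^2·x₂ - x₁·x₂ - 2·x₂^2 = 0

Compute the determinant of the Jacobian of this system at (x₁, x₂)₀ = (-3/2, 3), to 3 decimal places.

J = [[2·x₁·x₂ + 10·x₁ - 2·x₂ - 2·exp(x₁), x₁^2 - 2·x₁ - 1], [6·x₁·x₂ - x₂, 3·x₁^2 - x₁ - 4·x₂]].
At the point, J = [[-30.44626, 4.250], [-30.000, -3.750]].
det J = 241.673.

241.673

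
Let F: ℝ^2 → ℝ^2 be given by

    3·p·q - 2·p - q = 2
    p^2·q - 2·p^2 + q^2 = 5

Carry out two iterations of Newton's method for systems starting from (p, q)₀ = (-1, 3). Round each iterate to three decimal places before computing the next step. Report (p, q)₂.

(0.819, 2.229)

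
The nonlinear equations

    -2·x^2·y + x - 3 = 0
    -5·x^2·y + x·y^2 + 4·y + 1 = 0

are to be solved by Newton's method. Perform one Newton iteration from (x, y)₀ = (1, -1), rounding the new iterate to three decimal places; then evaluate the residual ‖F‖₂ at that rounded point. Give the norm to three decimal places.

At (1, -1): F = (0.000, 3.000).
Jacobian J = [[-4·x·y + 1, -2·x^2], [-10·x·y + y^2, -5·x^2 + 2·x·y + 4]].
At the point, J = [[5.000, -2.000], [11.000, -3.000]] (det J = 7.000).
Solving J·Δ = −F gives Δ = (-0.857, -2.143).
Then the next iterate is (x, y)₁ = (0.143, -3.143).
Re-evaluating at (0.143, -3.143): F = (-2.72846, -9.83803), so ‖F‖₂ = 10.209.

10.209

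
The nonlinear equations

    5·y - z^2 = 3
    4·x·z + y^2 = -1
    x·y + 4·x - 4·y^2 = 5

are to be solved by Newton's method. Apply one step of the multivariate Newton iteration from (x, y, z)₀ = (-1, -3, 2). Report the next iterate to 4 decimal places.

At (-1, -3, 2): F = (-22.0000, 2.0000, -42.0000).
Jacobian J = [[0, 5, -2·z], [4·z, 2·y, 4·x], [y + 4, x - 8·y, 0]].
At the point, J = [[0.0000, 5.0000, -4.0000], [8.0000, -6.0000, -4.0000], [1.0000, 23.0000, 0.0000]] (det J = -780.0000).
Solving J·Δ = −F gives Δ = (-0.4615, 1.8462, -3.1923).
Then the next iterate is (x, y, z)₁ = (-1.4615, -1.1538, -1.1923).

(-1.4615, -1.1538, -1.1923)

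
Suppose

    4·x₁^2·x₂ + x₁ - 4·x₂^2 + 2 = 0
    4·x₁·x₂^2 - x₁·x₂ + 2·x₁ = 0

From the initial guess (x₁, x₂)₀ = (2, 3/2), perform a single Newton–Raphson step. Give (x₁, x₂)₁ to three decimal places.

At (2, 3/2): F = (19.000, 19.000).
Jacobian J = [[8·x₁·x₂ + 1, 4·x₁^2 - 8·x₂], [4·x₂^2 - x₂ + 2, 8·x₁·x₂ - x₁]].
At the point, J = [[25.000, 4.000], [9.500, 22.000]] (det J = 512.000).
Solving J·Δ = −F gives Δ = (-0.668, -0.575).
Then the next iterate is (x₁, x₂)₁ = (1.332, 0.925).

(1.332, 0.925)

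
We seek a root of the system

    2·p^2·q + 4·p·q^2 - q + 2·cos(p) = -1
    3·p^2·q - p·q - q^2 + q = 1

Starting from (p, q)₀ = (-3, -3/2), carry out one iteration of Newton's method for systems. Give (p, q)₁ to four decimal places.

(-1.5959, -1.2137)

At (-3, -3/2): F = (-53.479985, -49.7500).
Jacobian J = [[4·p·q + 4·q^2 - 2·sin(p), 2·p^2 + 8·p·q - 1], [6·p·q - q, 3·p^2 - p - 2·q + 1]].
At the point, J = [[27.282240, 53.0000], [28.5000, 34.0000]] (det J = -582.903839).
Solving J·Δ = −F gives Δ = (1.4041, 0.2863).
Then the next iterate is (p, q)₁ = (-1.5959, -1.2137).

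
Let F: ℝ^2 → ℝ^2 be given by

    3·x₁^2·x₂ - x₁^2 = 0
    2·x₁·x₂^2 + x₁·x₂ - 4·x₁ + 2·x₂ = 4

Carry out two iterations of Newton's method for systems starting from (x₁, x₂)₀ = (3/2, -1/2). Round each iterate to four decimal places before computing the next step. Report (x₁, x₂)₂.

(-1.0497, -1.9369)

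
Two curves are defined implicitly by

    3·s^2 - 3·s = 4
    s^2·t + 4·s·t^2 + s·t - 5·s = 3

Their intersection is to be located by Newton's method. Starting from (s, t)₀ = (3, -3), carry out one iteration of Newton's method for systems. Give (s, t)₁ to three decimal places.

At (3, -3): F = (14.000, 54.000).
Jacobian J = [[6·s - 3, 0], [2·s·t + 4·t^2 + t - 5, s^2 + 8·s·t + s]].
At the point, J = [[15.000, 0.000], [10.000, -60.000]] (det J = -900.000).
Solving J·Δ = −F gives Δ = (-0.933, 0.744).
Then the next iterate is (s, t)₁ = (2.067, -2.256).

(2.067, -2.256)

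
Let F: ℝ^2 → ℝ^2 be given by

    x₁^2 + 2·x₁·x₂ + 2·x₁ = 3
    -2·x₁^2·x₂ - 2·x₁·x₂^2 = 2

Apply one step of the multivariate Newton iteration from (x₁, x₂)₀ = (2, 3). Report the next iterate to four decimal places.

(0.6296, 2.8611)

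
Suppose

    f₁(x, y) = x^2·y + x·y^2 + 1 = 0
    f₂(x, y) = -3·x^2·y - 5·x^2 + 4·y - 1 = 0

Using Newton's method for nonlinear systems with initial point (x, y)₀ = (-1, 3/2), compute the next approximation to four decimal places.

(-0.7651, 1.5369)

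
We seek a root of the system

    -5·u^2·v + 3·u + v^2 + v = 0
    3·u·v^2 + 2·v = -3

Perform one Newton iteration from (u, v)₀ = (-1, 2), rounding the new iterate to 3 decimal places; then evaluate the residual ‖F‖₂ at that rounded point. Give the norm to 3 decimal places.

1.370

At (-1, 2): F = (-7.000, -5.000).
Jacobian J = [[-10·u·v + 3, -5·u^2 + 2·v + 1], [3·v^2, 6·u·v + 2]].
At the point, J = [[23.000, 0.000], [12.000, -10.000]] (det J = -230.000).
Solving J·Δ = −F gives Δ = (0.304, -0.135).
Then the next iterate is (u, v)₁ = (-0.696, 1.865).
Re-evaluating at (-0.696, 1.865): F = (-1.26195, -0.53253), so ‖F‖₂ = 1.370.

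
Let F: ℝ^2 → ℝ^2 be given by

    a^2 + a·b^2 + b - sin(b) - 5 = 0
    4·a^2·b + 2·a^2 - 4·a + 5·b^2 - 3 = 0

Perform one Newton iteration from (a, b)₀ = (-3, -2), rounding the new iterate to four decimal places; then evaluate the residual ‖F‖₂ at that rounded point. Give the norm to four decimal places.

At (-3, -2): F = (-9.090703, -25.0000).
Jacobian J = [[2·a + b^2, 2·a·b - cos(b) + 1], [8·a·b + 4·a - 4, 4·a^2 + 10·b]].
At the point, J = [[-2.0000, 13.416147], [32.0000, 16.0000]] (det J = -461.316699).
Solving J·Δ = −F gives Δ = (0.4118, 0.7390).
Then the next iterate is (a, b)₁ = (-2.5882, -1.2610).
Re-evaluating at (-2.5882, -1.2610): F = (-2.725376, -5.087679), so ‖F‖₂ = 5.7717.

5.7717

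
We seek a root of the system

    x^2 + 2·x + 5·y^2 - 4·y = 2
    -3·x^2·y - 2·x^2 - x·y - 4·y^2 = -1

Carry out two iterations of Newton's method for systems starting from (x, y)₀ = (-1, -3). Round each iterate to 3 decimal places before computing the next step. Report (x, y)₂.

At (-1, -3): F = (54.000, -31.000).
Jacobian J = [[2·x + 2, 10·y - 4], [-6·x·y - 4·x - y, -3·x^2 - x - 8·y]].
At the point, J = [[0.000, -34.000], [-11.000, 22.000]] (det J = -374.000).
Solving J·Δ = −F gives Δ = (0.358, 1.588).
Then the next iterate is (x, y)₁ = (-0.642, -1.412).
Round to (-0.642, -1.412) and repeat: F = (12.74488, -6.95988), J = [[0.716, -18.120], [-1.45902, 10.70151]].
Δ = (0.547, 0.725), so (x, y)₂ = (-0.095, -0.687).

(-0.095, -0.687)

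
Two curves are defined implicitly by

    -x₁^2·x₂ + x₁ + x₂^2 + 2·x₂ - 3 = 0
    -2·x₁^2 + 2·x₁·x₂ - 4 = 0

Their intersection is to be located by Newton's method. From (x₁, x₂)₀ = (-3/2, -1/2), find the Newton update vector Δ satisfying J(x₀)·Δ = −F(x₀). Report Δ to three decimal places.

(-0.468, -3.113)

At (-3/2, -1/2): F = (-4.125, -7.000).
Jacobian J = [[-2·x₁·x₂ + 1, -x₁^2 + 2·x₂ + 2], [-4·x₁ + 2·x₂, 2·x₁]].
At the point, J = [[-0.500, -1.250], [5.000, -3.000]] (det J = 7.750).
Solving J·Δ = −F gives Δ = (-0.468, -3.113).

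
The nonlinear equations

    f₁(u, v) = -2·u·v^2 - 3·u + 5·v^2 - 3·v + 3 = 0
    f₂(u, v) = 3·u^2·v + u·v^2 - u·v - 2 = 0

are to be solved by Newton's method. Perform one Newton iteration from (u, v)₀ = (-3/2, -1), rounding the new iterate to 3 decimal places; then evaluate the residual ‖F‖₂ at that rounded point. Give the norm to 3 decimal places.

7.755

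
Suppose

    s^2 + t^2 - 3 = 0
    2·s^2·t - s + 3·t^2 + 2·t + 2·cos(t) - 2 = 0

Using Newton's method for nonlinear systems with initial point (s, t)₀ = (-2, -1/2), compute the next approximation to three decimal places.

At (-2, -1/2): F = (1.250, -2.49483).
Jacobian J = [[2·s, 2·t], [4·s·t - 1, 2·s^2 + 6·t - 2·sin(t) + 2]].
At the point, J = [[-4.000, -1.000], [3.000, 7.95885]] (det J = -28.83540).
Solving J·Δ = −F gives Δ = (0.258, 0.216).
Then the next iterate is (s, t)₁ = (-1.742, -0.284).

(-1.742, -0.284)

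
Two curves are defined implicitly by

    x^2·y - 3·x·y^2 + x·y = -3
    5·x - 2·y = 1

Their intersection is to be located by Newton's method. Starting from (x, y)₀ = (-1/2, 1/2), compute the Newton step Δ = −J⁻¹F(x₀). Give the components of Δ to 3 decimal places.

At (-1/2, 1/2): F = (3.250, -4.500).
Jacobian J = [[2·x·y - 3·y^2 + y, x^2 - 6·x·y + x], [5, -2]].
At the point, J = [[-0.750, 1.250], [5.000, -2.000]] (det J = -4.750).
Solving J·Δ = −F gives Δ = (-0.184, -2.711).

(-0.184, -2.711)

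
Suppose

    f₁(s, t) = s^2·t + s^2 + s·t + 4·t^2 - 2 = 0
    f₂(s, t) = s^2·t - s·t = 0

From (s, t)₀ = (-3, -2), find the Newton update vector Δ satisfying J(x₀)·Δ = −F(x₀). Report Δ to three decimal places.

(0.574, 1.330)

At (-3, -2): F = (11.000, -24.000).
Jacobian J = [[2·s·t + 2·s + t, s^2 + s + 8·t], [2·s·t - t, s^2 - s]].
At the point, J = [[4.000, -10.000], [14.000, 12.000]] (det J = 188.000).
Solving J·Δ = −F gives Δ = (0.574, 1.330).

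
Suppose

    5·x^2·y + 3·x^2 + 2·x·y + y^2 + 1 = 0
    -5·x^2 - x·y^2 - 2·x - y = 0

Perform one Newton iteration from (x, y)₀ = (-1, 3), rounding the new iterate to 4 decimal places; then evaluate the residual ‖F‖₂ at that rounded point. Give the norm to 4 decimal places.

At (-1, 3): F = (22.0000, 3.0000).
Jacobian J = [[10·x·y + 6·x + 2·y, 5·x^2 + 2·x + 2·y], [-10·x - y^2 - 2, -2·x·y - 1]].
At the point, J = [[-30.0000, 9.0000], [-1.0000, 5.0000]] (det J = -141.0000).
Solving J·Δ = −F gives Δ = (0.5887, -0.4823).
Then the next iterate is (x, y)₁ = (-0.4113, 2.5177).
Re-evaluating at (-0.4113, 2.5177): F = (7.904824, 0.066215), so ‖F‖₂ = 7.9051.

7.9051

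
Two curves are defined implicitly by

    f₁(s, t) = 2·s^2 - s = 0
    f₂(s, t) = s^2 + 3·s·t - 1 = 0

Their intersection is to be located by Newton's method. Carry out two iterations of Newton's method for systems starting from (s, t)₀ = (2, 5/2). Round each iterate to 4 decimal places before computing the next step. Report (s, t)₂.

(0.7314, 0.5964)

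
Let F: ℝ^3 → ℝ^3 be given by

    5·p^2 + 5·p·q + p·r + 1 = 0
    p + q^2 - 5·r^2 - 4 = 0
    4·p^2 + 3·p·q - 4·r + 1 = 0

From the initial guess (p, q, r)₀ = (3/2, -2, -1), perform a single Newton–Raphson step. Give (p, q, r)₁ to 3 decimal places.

(0.518, -1.073, -0.181)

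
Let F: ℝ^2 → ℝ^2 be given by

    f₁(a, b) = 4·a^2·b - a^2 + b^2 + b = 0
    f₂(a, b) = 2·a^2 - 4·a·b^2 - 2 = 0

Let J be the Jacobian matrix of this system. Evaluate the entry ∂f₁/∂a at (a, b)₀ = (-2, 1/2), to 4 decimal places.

∂f₁/∂a = 8·a·b - 2·a.
At (-2, 1/2) this is -4.0000.

-4.0000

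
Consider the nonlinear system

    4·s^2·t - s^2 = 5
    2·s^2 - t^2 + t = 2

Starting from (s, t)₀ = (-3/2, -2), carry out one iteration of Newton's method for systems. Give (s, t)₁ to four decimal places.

(-0.9987, -0.6984)

At (-3/2, -2): F = (-25.2500, -3.5000).
Jacobian J = [[8·s·t - 2·s, 4·s^2], [4·s, -2·t + 1]].
At the point, J = [[27.0000, 9.0000], [-6.0000, 5.0000]] (det J = 189.0000).
Solving J·Δ = −F gives Δ = (0.5013, 1.3016).
Then the next iterate is (s, t)₁ = (-0.9987, -0.6984).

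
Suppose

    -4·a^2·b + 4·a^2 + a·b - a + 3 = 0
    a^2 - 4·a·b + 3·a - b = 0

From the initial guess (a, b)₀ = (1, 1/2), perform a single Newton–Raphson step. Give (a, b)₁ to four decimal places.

(-1.1176, -0.4706)

At (1, 1/2): F = (4.5000, 1.5000).
Jacobian J = [[-8·a·b + 8·a + b - 1, -4·a^2 + a], [2·a - 4·b + 3, -4·a - 1]].
At the point, J = [[3.5000, -3.0000], [3.0000, -5.0000]] (det J = -8.5000).
Solving J·Δ = −F gives Δ = (-2.1176, -0.9706).
Then the next iterate is (a, b)₁ = (-1.1176, -0.4706).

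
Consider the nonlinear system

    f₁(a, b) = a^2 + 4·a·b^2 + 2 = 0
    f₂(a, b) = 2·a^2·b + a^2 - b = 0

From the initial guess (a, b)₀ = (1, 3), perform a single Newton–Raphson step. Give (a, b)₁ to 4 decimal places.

(0.8087, 1.6779)

At (1, 3): F = (39.0000, 4.0000).
Jacobian J = [[2·a + 4·b^2, 8·a·b], [4·a·b + 2·a, 2·a^2 - 1]].
At the point, J = [[38.0000, 24.0000], [14.0000, 1.0000]] (det J = -298.0000).
Solving J·Δ = −F gives Δ = (-0.1913, -1.3221).
Then the next iterate is (a, b)₁ = (0.8087, 1.6779).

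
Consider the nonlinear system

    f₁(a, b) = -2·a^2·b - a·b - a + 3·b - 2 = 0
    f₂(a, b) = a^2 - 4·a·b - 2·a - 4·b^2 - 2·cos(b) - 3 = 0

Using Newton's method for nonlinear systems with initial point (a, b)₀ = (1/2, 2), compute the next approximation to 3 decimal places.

(0.336, 0.675)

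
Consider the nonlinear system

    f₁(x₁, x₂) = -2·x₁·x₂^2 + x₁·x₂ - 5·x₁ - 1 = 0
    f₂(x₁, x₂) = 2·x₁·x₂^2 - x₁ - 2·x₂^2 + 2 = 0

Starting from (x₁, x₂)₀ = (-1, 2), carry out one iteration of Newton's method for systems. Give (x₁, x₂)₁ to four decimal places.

At (-1, 2): F = (10.0000, -13.0000).
Jacobian J = [[-2·x₂^2 + x₂ - 5, -4·x₁·x₂ + x₁], [2·x₂^2 - 1, 4·x₁·x₂ - 4·x₂]].
At the point, J = [[-11.0000, 7.0000], [7.0000, -16.0000]] (det J = 127.0000).
Solving J·Δ = −F gives Δ = (0.5433, -0.5748).
Then the next iterate is (x₁, x₂)₁ = (-0.4567, 1.4252).

(-0.4567, 1.4252)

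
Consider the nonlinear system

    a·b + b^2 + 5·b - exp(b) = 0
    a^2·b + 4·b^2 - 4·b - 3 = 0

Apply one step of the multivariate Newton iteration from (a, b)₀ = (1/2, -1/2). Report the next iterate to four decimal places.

(-3.7191, -0.2439)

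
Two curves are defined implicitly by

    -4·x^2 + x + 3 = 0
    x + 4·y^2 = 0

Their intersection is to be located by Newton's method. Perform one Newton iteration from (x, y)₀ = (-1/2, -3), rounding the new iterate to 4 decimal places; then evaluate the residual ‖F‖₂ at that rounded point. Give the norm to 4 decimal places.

8.6116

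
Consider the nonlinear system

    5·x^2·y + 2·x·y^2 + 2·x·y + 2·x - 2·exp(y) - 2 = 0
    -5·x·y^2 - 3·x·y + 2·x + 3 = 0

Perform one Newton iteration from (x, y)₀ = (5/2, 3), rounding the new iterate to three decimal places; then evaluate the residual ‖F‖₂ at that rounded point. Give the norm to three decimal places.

At (5/2, 3): F = (116.57893, -127.000).
Jacobian J = [[10·x·y + 2·y^2 + 2·y + 2, 5·x^2 + 4·x·y + 2·x - 2·exp(y)], [-5·y^2 - 3·y + 2, -10·x·y - 3·x]].
At the point, J = [[101.000, 26.07893], [-52.000, -82.500]] (det J = -6976.39584).
Solving J·Δ = −F gives Δ = (-0.904, -0.970).
Then the next iterate is (x, y)₁ = (1.596, 2.030).
Re-evaluating at (1.596, 2.030): F = (31.45174, -36.41242), so ‖F‖₂ = 48.115.

48.115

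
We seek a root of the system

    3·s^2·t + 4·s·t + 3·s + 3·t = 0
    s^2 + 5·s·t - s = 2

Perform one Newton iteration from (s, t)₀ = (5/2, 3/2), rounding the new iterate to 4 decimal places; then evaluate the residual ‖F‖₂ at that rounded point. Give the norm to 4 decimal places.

16.8839

At (5/2, 3/2): F = (55.1250, 20.5000).
Jacobian J = [[6·s·t + 4·t + 3, 3·s^2 + 4·s + 3], [2·s + 5·t - 1, 5·s]].
At the point, J = [[31.5000, 31.7500], [11.5000, 12.5000]] (det J = 28.6250).
Solving J·Δ = −F gives Δ = (-1.3341, -0.4127).
Then the next iterate is (s, t)₁ = (1.1659, 1.0873).
Re-evaluating at (1.1659, 1.0873): F = (16.264307, 4.531838), so ‖F‖₂ = 16.8839.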